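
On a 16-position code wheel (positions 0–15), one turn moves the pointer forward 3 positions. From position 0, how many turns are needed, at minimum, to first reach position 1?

11

16 = 5·3 + 1
3 = 3·1 + 0
Back-substituting gives 3·11 ≡ 1 (mod 16).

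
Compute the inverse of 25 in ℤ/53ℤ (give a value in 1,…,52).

25·17 = 425 = 8·53 + 1, so 25⁻¹ ≡ 17 (mod 53).

17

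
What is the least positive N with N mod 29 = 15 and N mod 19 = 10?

Since 19·26 ≡ 1 (mod 29), take x = 10 + 19·((15−10)·26 mod 29) = 10 + 19·14 = 276.
Check: 276 mod 29 = 15, 276 mod 19 = 10.

276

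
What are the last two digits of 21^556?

21

Square-and-reduce mod 100: 21^1≡21, 21^2≡41, 21^4≡81, 21^8≡61, 21^16≡21, 21^32≡41, 21^64≡81, 21^128≡61, 21^256≡21, 21^512≡41.
Since 556 = 4 + 8 + 32 + 512 in binary, 21^556 ≡ 81·61·41·41 ≡ 21 (mod 100).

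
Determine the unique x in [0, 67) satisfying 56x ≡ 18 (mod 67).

41

The inverse of 56 mod 67 is 6 (since 56·6 = 336 ≡ 1).
Multiplying both sides by 6: x ≡ 6·18 = 108 ≡ 41 (mod 67).
Check: 56·41 = 2296 = 34·67 + 18.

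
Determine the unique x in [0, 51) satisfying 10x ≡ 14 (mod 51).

The inverse of 10 mod 51 is 46 (since 10·46 = 460 ≡ 1).
So x ≡ 46·14 = 644 ≡ 32 (mod 51).

32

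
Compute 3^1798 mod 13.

Square-and-reduce mod 13: 3^1≡3, 3^2≡9, 3^4≡3, 3^8≡9, 3^16≡3, 3^32≡9, 3^64≡3, 3^128≡9, 3^256≡3, 3^512≡9, 3^1024≡3.
1798 = 2 + 4 + 256 + 512 + 1024, so 3^1798 ≡ 9·3·3·9·3 ≡ 3 (mod 13).

3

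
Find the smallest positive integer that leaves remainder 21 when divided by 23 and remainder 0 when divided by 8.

136

x ≡ 0 (mod 8) gives x ∈ {0, 8, 16, 24, 32, 40, 48, 56, …}.
The first of these with x mod 23 = 21 is 136.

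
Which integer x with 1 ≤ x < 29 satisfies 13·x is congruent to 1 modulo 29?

9

29 = 2·13 + 3
13 = 4·3 + 1
3 = 3·1 + 0
Back-substituting gives 13·9 ≡ 1 (mod 29).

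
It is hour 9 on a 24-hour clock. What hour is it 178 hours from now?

19

178 − 7·24 = 10, so 178 ≡ 10 (mod 24).
(9 + 10) mod 24 = 19.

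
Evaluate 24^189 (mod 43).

By repeated squaring mod 43: 24^1≡24, 24^2≡17, 24^4≡31, 24^8≡15, 24^16≡10, 24^32≡14, 24^64≡24, 24^128≡17.
189 = 1 + 4 + 8 + 16 + 32 + 128, so 24^189 ≡ 24·31·15·10·14·17 ≡ 1 (mod 43).

1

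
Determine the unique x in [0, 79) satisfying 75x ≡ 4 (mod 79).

78

The inverse of 75 mod 79 is 59 (since 75·59 = 4425 ≡ 1).
So x ≡ 59·4 = 236 ≡ 78 (mod 79).
Check: 75·78 = 5850 = 74·79 + 4.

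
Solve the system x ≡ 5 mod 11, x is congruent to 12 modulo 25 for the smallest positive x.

x ≡ 5 (mod 11) gives x ∈ {5, 16, 27, 38, 49, 60, 71, 82, …}.
The first of these with x mod 25 = 12 is 137.

137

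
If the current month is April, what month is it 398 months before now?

February

398 mod 12 = 2 (since 33·12 = 396).
April − 2 months → February.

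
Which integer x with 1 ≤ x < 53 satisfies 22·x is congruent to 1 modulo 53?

41

53 = 2·22 + 9
22 = 2·9 + 4
9 = 2·4 + 1
4 = 4·1 + 0
Back-substituting gives 22·41 ≡ 1 (mod 53).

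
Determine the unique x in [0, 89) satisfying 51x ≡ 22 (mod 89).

65

51⁻¹ ≡ 7 (mod 89) because 51·7 = 357 = 4·89 + 1.
So x ≡ 7·22 = 154 ≡ 65 (mod 89).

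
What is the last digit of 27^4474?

9

Powers of 7 mod 10 repeat with period 4: 7, 9, 3, 1.
4474 leaves remainder 2 on division by 4, so 27^4474 ends in 9.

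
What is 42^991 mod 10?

Last digits of 2^n: 2, 4, 8, 6 (period 4).
991 mod 4 = 3, so the last digit matches 2^3 = 8.

8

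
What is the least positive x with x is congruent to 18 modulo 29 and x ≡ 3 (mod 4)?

47

Since 4·22 ≡ 1 (mod 29), take x = 3 + 4·((18−3)·22 mod 29) = 3 + 4·11 = 47.
Check: 47 mod 29 = 18, 47 mod 4 = 3.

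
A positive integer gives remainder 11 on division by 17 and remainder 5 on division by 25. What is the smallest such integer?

Since 25·15 ≡ 1 (mod 17), take x = 5 + 25·((11−5)·15 mod 17) = 5 + 25·5 = 130.
Check: 130 mod 17 = 11, 130 mod 25 = 5.

130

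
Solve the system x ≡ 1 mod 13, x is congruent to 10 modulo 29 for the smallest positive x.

300

x ≡ 1 (mod 13) gives x ∈ {1, 14, 27, 40, 53, 66, 79, 92, …}.
The first of these with x mod 29 = 10 is 300.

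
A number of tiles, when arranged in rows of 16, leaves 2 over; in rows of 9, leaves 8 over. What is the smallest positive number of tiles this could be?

Since 9·9 ≡ 1 (mod 16), take x = 8 + 9·((2−8)·9 mod 16) = 8 + 9·10 = 98.
Check: 98 mod 16 = 2, 98 mod 9 = 8.

98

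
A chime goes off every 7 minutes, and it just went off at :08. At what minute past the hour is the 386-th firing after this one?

386·7 = 2702.
Dividing 2702 by 60 gives quotient 45 and remainder 2.
(8 + 2) mod 60 = 10.

10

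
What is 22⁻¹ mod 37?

32

37 = 1·22 + 15
22 = 1·15 + 7
15 = 2·7 + 1
7 = 7·1 + 0
Back-substituting gives 22·32 ≡ 1 (mod 37).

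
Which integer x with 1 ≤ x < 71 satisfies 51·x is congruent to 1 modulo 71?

51·39 = 1989 = 28·71 + 1, so 51⁻¹ ≡ 39 (mod 71).

39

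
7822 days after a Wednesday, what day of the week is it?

Saturday

7822 mod 7 = 3 (since 1117·7 = 7819).
Wednesday + 3 days → Saturday.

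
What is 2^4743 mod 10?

8

The units digit of 2^n cycles with period 4: 2, 4, 8, 6, …
4743 leaves remainder 3 on division by 4, so 2^4743 ends in 8.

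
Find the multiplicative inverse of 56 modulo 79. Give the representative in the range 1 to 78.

79 = 1·56 + 23
56 = 2·23 + 10
23 = 2·10 + 3
10 = 3·3 + 1
3 = 3·1 + 0
Back-substituting gives 56·24 ≡ 1 (mod 79).

24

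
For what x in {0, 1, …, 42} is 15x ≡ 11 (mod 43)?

38

15⁻¹ ≡ 23 (mod 43) because 15·23 = 345 = 8·43 + 1.
So x ≡ 23·11 = 253 ≡ 38 (mod 43).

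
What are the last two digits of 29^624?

81

By repeated squaring mod 100: 29^1≡29, 29^2≡41, 29^4≡81, 29^8≡61, 29^16≡21, 29^32≡41, 29^64≡81, 29^128≡61, 29^256≡21, 29^512≡41.
624 = 16 + 32 + 64 + 512, so 29^624 ≡ 21·41·81·41 ≡ 81 (mod 100).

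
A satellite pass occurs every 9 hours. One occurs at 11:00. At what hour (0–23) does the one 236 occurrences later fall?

23

236·9 = 2124.
2124 = 88·24 + 12, so 2124 mod 24 = 12.
(11 + 12) mod 24 = 23.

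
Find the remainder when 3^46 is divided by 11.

3

By repeated squaring mod 11: 3^1≡3, 3^2≡9, 3^4≡4, 3^8≡5, 3^16≡3, 3^32≡9.
Since 46 = 2 + 4 + 8 + 32 in binary, 3^46 ≡ 9·4·5·9 ≡ 3 (mod 11).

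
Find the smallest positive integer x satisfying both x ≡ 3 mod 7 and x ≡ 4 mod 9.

x ≡ 3 (mod 7) gives x ∈ {3, 10, 17, 24, 31}.
The first of these with x mod 9 = 4 is 31.

31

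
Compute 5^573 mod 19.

Successive squares of 5 mod 19: 5^1≡5, 5^2≡6, 5^4≡17, 5^8≡4, 5^16≡16, 5^32≡9, 5^64≡5, 5^128≡6, 5^256≡17, 5^512≡4.
573 = 1 + 4 + 8 + 16 + 32 + 512, so 5^573 ≡ 5·17·4·16·9·4 ≡ 7 (mod 19).

7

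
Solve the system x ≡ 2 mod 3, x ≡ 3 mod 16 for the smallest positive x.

x ≡ 2 (mod 3) gives x ∈ {2, 5, 8, 11, 14, 17, 20, 23, …}.
The first of these with x mod 16 = 3 is 35.

35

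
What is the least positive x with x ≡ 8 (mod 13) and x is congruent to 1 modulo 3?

Since 3·9 ≡ 1 (mod 13), take x = 1 + 3·((8−1)·9 mod 13) = 1 + 3·11 = 34.
Check: 34 mod 13 = 8, 34 mod 3 = 1.

34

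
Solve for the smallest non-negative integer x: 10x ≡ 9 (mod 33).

10⁻¹ ≡ 10 (mod 33) because 10·10 = 100 = 3·33 + 1.
Multiplying both sides by 10: x ≡ 10·9 = 90 ≡ 24 (mod 33).

24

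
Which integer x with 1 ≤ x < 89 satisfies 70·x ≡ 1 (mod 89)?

14

70·14 = 980 = 11·89 + 1, so 70⁻¹ ≡ 14 (mod 89).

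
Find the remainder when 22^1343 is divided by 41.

Square-and-reduce mod 41: 22^1≡22, 22^2≡33, 22^4≡23, 22^8≡37, 22^16≡16, 22^32≡10, 22^64≡18, 22^128≡37, 22^256≡16, 22^512≡10, 22^1024≡18.
Since 1343 = 1 + 2 + 4 + 8 + 16 + 32 + 256 + 1024 in binary, 22^1343 ≡ 22·33·23·37·16·10·16·18 ≡ 12 (mod 41).

12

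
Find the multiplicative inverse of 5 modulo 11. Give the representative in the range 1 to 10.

9

5·9 = 45 = 4·11 + 1, so 5⁻¹ ≡ 9 (mod 11).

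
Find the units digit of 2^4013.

The units digit of 2^n cycles with period 4: 2, 4, 8, 6, …
4013 mod 4 = 1, so the last digit matches 2^1 = 2.

2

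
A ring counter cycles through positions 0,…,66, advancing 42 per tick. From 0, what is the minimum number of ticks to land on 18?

The inverse of 42 mod 67 is 8 (since 42·8 = 336 ≡ 1).
Multiplying both sides by 8: x ≡ 8·18 = 144 ≡ 10 (mod 67).

10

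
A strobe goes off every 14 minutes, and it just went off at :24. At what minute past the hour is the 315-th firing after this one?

54

315·14 = 4410.
Dividing 4410 by 60 gives quotient 73 and remainder 30.
(24 + 30) mod 60 = 54.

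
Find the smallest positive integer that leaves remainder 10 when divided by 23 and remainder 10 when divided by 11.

10

Since 11·21 ≡ 1 (mod 23), take x = 10 + 11·((10−10)·21 mod 23) = 10 + 11·0 = 10.
Check: 10 mod 23 = 10, 10 mod 11 = 10.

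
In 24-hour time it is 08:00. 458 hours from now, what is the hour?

10

458 mod 24 = 2 (since 19·24 = 456).
(8 + 2) mod 24 = 10.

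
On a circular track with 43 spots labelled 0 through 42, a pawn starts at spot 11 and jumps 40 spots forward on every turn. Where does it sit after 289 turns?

4

289·40 = 11560.
11560 = 268·43 + 36, so 11560 mod 43 = 36.
(11 + 36) mod 43 = 4.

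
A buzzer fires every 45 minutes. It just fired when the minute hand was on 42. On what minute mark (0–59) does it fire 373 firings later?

27

373·45 = 16785.
Dividing 16785 by 60 gives quotient 279 and remainder 45.
(42 + 45) mod 60 = 27.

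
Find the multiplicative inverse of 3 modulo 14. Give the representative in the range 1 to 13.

3·5 = 15 = 1·14 + 1, so 3⁻¹ ≡ 5 (mod 14).

5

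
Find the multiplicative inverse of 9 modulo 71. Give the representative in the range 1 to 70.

8

71 = 7·9 + 8
9 = 1·8 + 1
8 = 8·1 + 0
Back-substituting gives 9·8 ≡ 1 (mod 71).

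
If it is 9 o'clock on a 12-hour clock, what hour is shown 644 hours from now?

5

644 − 53·12 = 8, so 644 ≡ 8 (mod 12).
9 + 8 → 5 on a 12-hour dial.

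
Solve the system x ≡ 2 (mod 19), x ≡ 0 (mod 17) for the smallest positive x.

x ≡ 0 (mod 17) gives x ∈ {0, 17, 34, 51, 68, 85, 102, 119, …}.
The first of these with x mod 19 = 2 is 306.

306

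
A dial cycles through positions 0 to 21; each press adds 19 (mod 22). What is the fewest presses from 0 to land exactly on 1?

7

22 = 1·19 + 3
19 = 6·3 + 1
3 = 3·1 + 0
Back-substituting gives 19·7 ≡ 1 (mod 22).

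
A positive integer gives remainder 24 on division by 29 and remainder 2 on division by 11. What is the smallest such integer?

24

Since 11·8 ≡ 1 (mod 29), take x = 2 + 11·((24−2)·8 mod 29) = 2 + 11·2 = 24.
Check: 24 mod 29 = 24, 24 mod 11 = 2.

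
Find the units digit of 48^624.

6

Powers of 8 mod 10 repeat with period 4: 8, 4, 2, 6.
624 leaves remainder 0 on division by 4, so 48^624 ends in 6.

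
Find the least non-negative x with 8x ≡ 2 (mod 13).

8⁻¹ ≡ 5 (mod 13) because 8·5 = 40 = 3·13 + 1.
So x ≡ 5·2 = 10 ≡ 10 (mod 13).

10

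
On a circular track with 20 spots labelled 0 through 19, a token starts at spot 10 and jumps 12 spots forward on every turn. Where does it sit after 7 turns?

14

7·12 = 84.
Dividing 84 by 20 gives quotient 4 and remainder 4.
(10 + 4) mod 20 = 14.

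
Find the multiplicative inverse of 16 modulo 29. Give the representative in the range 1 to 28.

20

29 = 1·16 + 13
16 = 1·13 + 3
13 = 4·3 + 1
3 = 3·1 + 0
Back-substituting gives 16·20 ≡ 1 (mod 29).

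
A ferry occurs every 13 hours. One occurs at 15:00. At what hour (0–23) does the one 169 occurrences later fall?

4

169·13 = 2197.
2197 = 91·24 + 13, so 2197 mod 24 = 13.
(15 + 13) mod 24 = 4.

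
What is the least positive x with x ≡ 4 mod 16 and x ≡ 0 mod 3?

36

x ≡ 0 (mod 3) gives x ∈ {0, 3, 6, 9, 12, 15, 18, 21, …}.
The first of these with x mod 16 = 4 is 36.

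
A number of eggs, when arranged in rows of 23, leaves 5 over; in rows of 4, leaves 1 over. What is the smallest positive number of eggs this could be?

x ≡ 1 (mod 4) gives x ∈ {1, 5}.
The first of these with x mod 23 = 5 is 5.

5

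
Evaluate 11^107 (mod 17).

12

By repeated squaring mod 17: 11^1≡11, 11^2≡2, 11^4≡4, 11^8≡16, 11^16≡1, 11^32≡1, 11^64≡1.
107 = 1 + 2 + 8 + 32 + 64, so 11^107 ≡ 11·2·16·1·1 ≡ 12 (mod 17).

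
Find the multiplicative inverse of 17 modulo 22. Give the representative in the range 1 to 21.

17·13 = 221 = 10·22 + 1, so 17⁻¹ ≡ 13 (mod 22).

13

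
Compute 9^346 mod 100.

Successive squares of 9 mod 100: 9^1≡9, 9^2≡81, 9^4≡61, 9^8≡21, 9^16≡41, 9^32≡81, 9^64≡61, 9^128≡21, 9^256≡41.
346 = 2 + 8 + 16 + 64 + 256, so 9^346 ≡ 81·21·41·61·41 ≡ 41 (mod 100).

41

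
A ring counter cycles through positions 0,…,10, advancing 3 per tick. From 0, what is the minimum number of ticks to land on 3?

3⁻¹ ≡ 4 (mod 11) because 3·4 = 12 = 1·11 + 1.
So x ≡ 4·3 = 12 ≡ 1 (mod 11).

1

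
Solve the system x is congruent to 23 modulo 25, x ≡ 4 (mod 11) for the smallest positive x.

48

x ≡ 4 (mod 11) gives x ∈ {4, 15, 26, 37, 48}.
The first of these with x mod 25 = 23 is 48.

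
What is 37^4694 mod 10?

Last digits of 7^n: 7, 9, 3, 1 (period 4).
4694 mod 4 = 2, so the last digit matches 7^2 = 9.

9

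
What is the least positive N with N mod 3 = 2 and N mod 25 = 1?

x ≡ 2 (mod 3) gives x ∈ {2, 5, 8, 11, 14, 17, 20, 23, …}.
The first of these with x mod 25 = 1 is 26.

26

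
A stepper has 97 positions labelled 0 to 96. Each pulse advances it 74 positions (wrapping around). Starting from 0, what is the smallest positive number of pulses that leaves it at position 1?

59

74·59 = 4366 = 45·97 + 1, so 74⁻¹ ≡ 59 (mod 97).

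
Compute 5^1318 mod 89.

57

Successive squares of 5 mod 89: 5^1≡5, 5^2≡25, 5^4≡2, 5^8≡4, 5^16≡16, 5^32≡78, 5^64≡32, 5^128≡45, 5^256≡67, 5^512≡39, 5^1024≡8.
Since 1318 = 2 + 4 + 32 + 256 + 1024 in binary, 5^1318 ≡ 25·2·78·67·8 ≡ 57 (mod 89).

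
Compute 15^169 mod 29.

15

By repeated squaring mod 29: 15^1≡15, 15^2≡22, 15^4≡20, 15^8≡23, 15^16≡7, 15^32≡20, 15^64≡23, 15^128≡7.
Since 169 = 1 + 8 + 32 + 128 in binary, 15^169 ≡ 15·23·20·7 ≡ 15 (mod 29).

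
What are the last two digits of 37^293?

Successive squares of 37 mod 100: 37^1≡37, 37^2≡69, 37^4≡61, 37^8≡21, 37^16≡41, 37^32≡81, 37^64≡61, 37^128≡21, 37^256≡41.
293 = 1 + 4 + 32 + 256, so 37^293 ≡ 37·61·81·41 ≡ 97 (mod 100).

97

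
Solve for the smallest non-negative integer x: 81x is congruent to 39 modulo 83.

The inverse of 81 mod 83 is 41 (since 81·41 = 3321 ≡ 1).
Multiplying both sides by 41: x ≡ 41·39 = 1599 ≡ 22 (mod 83).

22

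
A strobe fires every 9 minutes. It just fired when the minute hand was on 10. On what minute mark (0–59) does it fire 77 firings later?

43

77·9 = 693.
693 = 11·60 + 33, so 693 mod 60 = 33.
(10 + 33) mod 60 = 43.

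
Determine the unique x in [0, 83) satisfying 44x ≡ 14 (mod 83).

The inverse of 44 mod 83 is 17 (since 44·17 = 748 ≡ 1).
So x ≡ 17·14 = 238 ≡ 72 (mod 83).

72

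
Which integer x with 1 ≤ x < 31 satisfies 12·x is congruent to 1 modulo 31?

13

12·13 = 156 = 5·31 + 1, so 12⁻¹ ≡ 13 (mod 31).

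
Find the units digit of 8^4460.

Last digits of 8^n: 8, 4, 2, 6 (period 4).
4460 leaves remainder 0 on division by 4, so 8^4460 ends in 6.

6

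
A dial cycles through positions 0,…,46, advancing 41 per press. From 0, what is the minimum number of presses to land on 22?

12

The inverse of 41 mod 47 is 39 (since 41·39 = 1599 ≡ 1).
Multiplying both sides by 39: x ≡ 39·22 = 858 ≡ 12 (mod 47).
Check: 41·12 = 492 = 10·47 + 22.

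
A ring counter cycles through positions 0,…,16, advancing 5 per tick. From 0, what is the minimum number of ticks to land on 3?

The inverse of 5 mod 17 is 7 (since 5·7 = 35 ≡ 1).
Multiplying both sides by 7: x ≡ 7·3 = 21 ≡ 4 (mod 17).
Check: 5·4 = 20 = 1·17 + 3.

4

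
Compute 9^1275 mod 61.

Successive squares of 9 mod 61: 9^1≡9, 9^2≡20, 9^4≡34, 9^8≡58, 9^16≡9, 9^32≡20, 9^64≡34, 9^128≡58, 9^256≡9, 9^512≡20, 9^1024≡34.
Since 1275 = 1 + 2 + 8 + 16 + 32 + 64 + 128 + 1024 in binary, 9^1275 ≡ 9·20·58·9·20·34·58·34 ≡ 1 (mod 61).

1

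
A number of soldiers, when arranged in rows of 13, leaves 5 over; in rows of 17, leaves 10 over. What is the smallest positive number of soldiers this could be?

Since 17·10 ≡ 1 (mod 13), take x = 10 + 17·((5−10)·10 mod 13) = 10 + 17·2 = 44.
Check: 44 mod 13 = 5, 44 mod 17 = 10.

44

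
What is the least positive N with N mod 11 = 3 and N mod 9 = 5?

x ≡ 5 (mod 9) gives x ∈ {5, 14}.
The first of these with x mod 11 = 3 is 14.

14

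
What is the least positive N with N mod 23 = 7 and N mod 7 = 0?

Since 7·10 ≡ 1 (mod 23), take x = 0 + 7·((7−0)·10 mod 23) = 0 + 7·1 = 7.
Check: 7 mod 23 = 7, 7 mod 7 = 0.

7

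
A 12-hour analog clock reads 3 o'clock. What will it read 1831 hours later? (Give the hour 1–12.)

10

1831 − 152·12 = 7, so 1831 ≡ 7 (mod 12).
3 + 7 → 10 on a 12-hour dial.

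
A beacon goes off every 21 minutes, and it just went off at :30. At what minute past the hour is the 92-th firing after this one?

42

92·21 = 1932.
1932 = 32·60 + 12, so 1932 mod 60 = 12.
(30 + 12) mod 60 = 42.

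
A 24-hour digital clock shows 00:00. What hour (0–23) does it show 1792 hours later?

Dividing 1792 by 24 gives quotient 74 and remainder 16.
(0 + 16) mod 24 = 16.

16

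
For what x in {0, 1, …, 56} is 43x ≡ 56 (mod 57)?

53

43⁻¹ ≡ 4 (mod 57) because 43·4 = 172 = 3·57 + 1.
Multiplying both sides by 4: x ≡ 4·56 = 224 ≡ 53 (mod 57).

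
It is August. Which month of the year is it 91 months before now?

January

91 = 7·12 + 7, so 91 mod 12 = 7.
August − 7 months → January.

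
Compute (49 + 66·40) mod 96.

1

66·40 = 2640.
Dividing 2640 by 96 gives quotient 27 and remainder 48.
(49 + 48) mod 96 = 1.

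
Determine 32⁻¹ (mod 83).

13

32·13 = 416 = 5·83 + 1, so 32⁻¹ ≡ 13 (mod 83).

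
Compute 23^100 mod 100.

Successive squares of 23 mod 100: 23^1≡23, 23^2≡29, 23^4≡41, 23^8≡81, 23^16≡61, 23^32≡21, 23^64≡41.
Since 100 = 4 + 32 + 64 in binary, 23^100 ≡ 41·21·41 ≡ 1 (mod 100).

1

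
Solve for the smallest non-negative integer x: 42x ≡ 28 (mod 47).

42⁻¹ ≡ 28 (mod 47) because 42·28 = 1176 = 25·47 + 1.
Multiplying both sides by 28: x ≡ 28·28 = 784 ≡ 32 (mod 47).

32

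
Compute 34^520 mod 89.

1

Successive squares of 34 mod 89: 34^1≡34, 34^2≡88, 34^4≡1, 34^8≡1, 34^16≡1, 34^32≡1, 34^64≡1, 34^128≡1, 34^256≡1, 34^512≡1.
520 = 8 + 512, so 34^520 ≡ 1·1 ≡ 1 (mod 89).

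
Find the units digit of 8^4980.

6

Last digits of 8^n: 8, 4, 2, 6 (period 4).
4980 mod 4 = 0, so the last digit matches 8^4 = 6.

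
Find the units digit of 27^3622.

The units digit of 27^n cycles with period 4: 7, 9, 3, 1, …
3622 mod 4 = 2, so the last digit matches 7^2 = 9.

9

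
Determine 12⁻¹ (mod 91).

12·38 = 456 = 5·91 + 1, so 12⁻¹ ≡ 38 (mod 91).

38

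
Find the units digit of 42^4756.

6

Last digits of 2^n: 2, 4, 8, 6 (period 4).
4756 mod 4 = 0, so the last digit matches 2^4 = 6.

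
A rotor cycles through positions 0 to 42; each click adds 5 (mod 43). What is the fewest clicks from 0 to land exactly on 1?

26

5·26 = 130 = 3·43 + 1, so 5⁻¹ ≡ 26 (mod 43).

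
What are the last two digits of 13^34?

89

Square-and-reduce mod 100: 13^1≡13, 13^2≡69, 13^4≡61, 13^8≡21, 13^16≡41, 13^32≡81.
34 = 2 + 32, so 13^34 ≡ 69·81 ≡ 89 (mod 100).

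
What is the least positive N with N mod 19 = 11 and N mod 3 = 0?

30

x ≡ 0 (mod 3) gives x ∈ {0, 3, 6, 9, 12, 15, 18, 21, …}.
The first of these with x mod 19 = 11 is 30.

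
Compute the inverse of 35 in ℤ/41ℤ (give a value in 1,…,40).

34

41 = 1·35 + 6
35 = 5·6 + 5
6 = 1·5 + 1
5 = 5·1 + 0
Back-substituting gives 35·34 ≡ 1 (mod 41).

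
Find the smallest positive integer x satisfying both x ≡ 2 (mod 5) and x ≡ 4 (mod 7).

Since 7·3 ≡ 1 (mod 5), take x = 4 + 7·((2−4)·3 mod 5) = 4 + 7·4 = 32.
Check: 32 mod 5 = 2, 32 mod 7 = 4.

32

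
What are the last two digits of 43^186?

49

Successive squares of 43 mod 100: 43^1≡43, 43^2≡49, 43^4≡1, 43^8≡1, 43^16≡1, 43^32≡1, 43^64≡1, 43^128≡1.
Since 186 = 2 + 8 + 16 + 32 + 128 in binary, 43^186 ≡ 49·1·1·1·1 ≡ 49 (mod 100).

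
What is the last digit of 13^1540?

Last digits of 3^n: 3, 9, 7, 1 (period 4).
1540 mod 4 = 0, so the last digit matches 3^4 = 1.

1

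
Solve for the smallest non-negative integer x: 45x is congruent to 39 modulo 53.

15

The inverse of 45 mod 53 is 33 (since 45·33 = 1485 ≡ 1).
Multiplying both sides by 33: x ≡ 33·39 = 1287 ≡ 15 (mod 53).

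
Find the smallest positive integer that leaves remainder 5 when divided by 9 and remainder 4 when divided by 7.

Since 7·4 ≡ 1 (mod 9), take x = 4 + 7·((5−4)·4 mod 9) = 4 + 7·4 = 32.
Check: 32 mod 9 = 5, 32 mod 7 = 4.

32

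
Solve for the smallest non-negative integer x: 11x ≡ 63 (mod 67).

24

The inverse of 11 mod 67 is 61 (since 11·61 = 671 ≡ 1).
Multiplying both sides by 61: x ≡ 61·63 = 3843 ≡ 24 (mod 67).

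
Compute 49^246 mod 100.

By repeated squaring mod 100: 49^1≡49, 49^2≡1, 49^4≡1, 49^8≡1, 49^16≡1, 49^32≡1, 49^64≡1, 49^128≡1.
246 = 2 + 4 + 16 + 32 + 64 + 128, so 49^246 ≡ 1·1·1·1·1·1 ≡ 1 (mod 100).

1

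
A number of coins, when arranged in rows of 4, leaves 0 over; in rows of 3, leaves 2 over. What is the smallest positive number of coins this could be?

8

x ≡ 2 (mod 3) gives x ∈ {2, 5, 8}.
The first of these with x mod 4 = 0 is 8.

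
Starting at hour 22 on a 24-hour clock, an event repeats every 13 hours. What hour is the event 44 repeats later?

44·13 = 572.
572 − 23·24 = 20, so 572 ≡ 20 (mod 24).
(22 + 20) mod 24 = 18.

18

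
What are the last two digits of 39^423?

19

Square-and-reduce mod 100: 39^1≡39, 39^2≡21, 39^4≡41, 39^8≡81, 39^16≡61, 39^32≡21, 39^64≡41, 39^128≡81, 39^256≡61.
Since 423 = 1 + 2 + 4 + 32 + 128 + 256 in binary, 39^423 ≡ 39·21·41·21·81·61 ≡ 19 (mod 100).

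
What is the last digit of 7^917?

The units digit of 7^n cycles with period 4: 7, 9, 3, 1, …
917 leaves remainder 1 on division by 4, so 7^917 ends in 7.

7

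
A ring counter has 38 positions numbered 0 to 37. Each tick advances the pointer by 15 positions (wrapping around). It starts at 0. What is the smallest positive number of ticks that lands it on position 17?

15⁻¹ ≡ 33 (mod 38) because 15·33 = 495 = 13·38 + 1.
So x ≡ 33·17 = 561 ≡ 29 (mod 38).

29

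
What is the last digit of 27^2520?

Last digits of 7^n: 7, 9, 3, 1 (period 4).
2520 mod 4 = 0, so the last digit matches 7^4 = 1.

1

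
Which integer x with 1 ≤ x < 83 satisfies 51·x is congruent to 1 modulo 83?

70

51·70 = 3570 = 43·83 + 1, so 51⁻¹ ≡ 70 (mod 83).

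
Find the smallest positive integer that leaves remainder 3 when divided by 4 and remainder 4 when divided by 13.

x ≡ 3 (mod 4) gives x ∈ {3, 7, 11, 15, 19, 23, 27, 31, …}.
The first of these with x mod 13 = 4 is 43.

43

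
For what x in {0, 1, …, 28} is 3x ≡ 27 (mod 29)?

9

The inverse of 3 mod 29 is 10 (since 3·10 = 30 ≡ 1).
So x ≡ 10·27 = 270 ≡ 9 (mod 29).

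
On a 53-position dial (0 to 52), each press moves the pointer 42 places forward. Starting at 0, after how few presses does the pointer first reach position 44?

49

42⁻¹ ≡ 24 (mod 53) because 42·24 = 1008 = 19·53 + 1.
Multiplying both sides by 24: x ≡ 24·44 = 1056 ≡ 49 (mod 53).
Check: 42·49 = 2058 = 38·53 + 44.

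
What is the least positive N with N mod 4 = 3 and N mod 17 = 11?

Since 17·1 ≡ 1 (mod 4), take x = 11 + 17·((3−11)·1 mod 4) = 11 + 17·0 = 11.
Check: 11 mod 4 = 3, 11 mod 17 = 11.

11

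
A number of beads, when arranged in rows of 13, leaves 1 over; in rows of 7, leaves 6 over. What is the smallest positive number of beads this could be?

x ≡ 6 (mod 7) gives x ∈ {6, 13, 20, 27}.
The first of these with x mod 13 = 1 is 27.

27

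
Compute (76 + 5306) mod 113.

5306 mod 113 = 108 (since 46·113 = 5198).
(76 + 108) mod 113 = 71.

71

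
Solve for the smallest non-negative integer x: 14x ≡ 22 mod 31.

6

The inverse of 14 mod 31 is 20 (since 14·20 = 280 ≡ 1).
So x ≡ 20·22 = 440 ≡ 6 (mod 31).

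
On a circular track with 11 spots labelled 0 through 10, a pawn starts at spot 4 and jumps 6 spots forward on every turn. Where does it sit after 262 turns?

3

262·6 = 1572.
1572 − 142·11 = 10, so 1572 ≡ 10 (mod 11).
(4 + 10) mod 11 = 3.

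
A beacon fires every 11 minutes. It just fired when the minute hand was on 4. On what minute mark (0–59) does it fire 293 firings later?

47

293·11 = 3223.
3223 mod 60 = 43 (since 53·60 = 3180).
(4 + 43) mod 60 = 47.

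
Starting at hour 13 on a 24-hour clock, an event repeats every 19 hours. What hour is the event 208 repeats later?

208·19 = 3952.
Dividing 3952 by 24 gives quotient 164 and remainder 16.
(13 + 16) mod 24 = 5.

5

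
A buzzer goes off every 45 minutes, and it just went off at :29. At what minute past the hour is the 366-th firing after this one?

366·45 = 16470.
16470 = 274·60 + 30, so 16470 mod 60 = 30.
(29 + 30) mod 60 = 59.

59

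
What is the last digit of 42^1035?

Powers of 2 mod 10 repeat with period 4: 2, 4, 8, 6.
1035 leaves remainder 3 on division by 4, so 42^1035 ends in 8.

8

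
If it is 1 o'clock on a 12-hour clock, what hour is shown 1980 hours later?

1980 = 165·12 + 0, so 1980 mod 12 = 0.
1 + 0 → 1 on a 12-hour dial.

1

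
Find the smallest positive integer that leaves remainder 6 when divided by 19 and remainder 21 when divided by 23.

x ≡ 6 (mod 19) gives x ∈ {6, 25, 44}.
The first of these with x mod 23 = 21 is 44.

44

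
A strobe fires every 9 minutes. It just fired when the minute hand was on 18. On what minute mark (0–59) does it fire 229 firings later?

229·9 = 2061.
2061 − 34·60 = 21, so 2061 ≡ 21 (mod 60).
(18 + 21) mod 60 = 39.

39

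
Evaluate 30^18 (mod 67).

1

Successive squares of 30 mod 67: 30^1≡30, 30^2≡29, 30^4≡37, 30^8≡29, 30^16≡37.
18 = 2 + 16, so 30^18 ≡ 29·37 ≡ 1 (mod 67).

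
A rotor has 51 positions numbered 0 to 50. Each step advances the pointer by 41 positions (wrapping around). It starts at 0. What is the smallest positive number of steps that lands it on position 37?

The inverse of 41 mod 51 is 5 (since 41·5 = 205 ≡ 1).
So x ≡ 5·37 = 185 ≡ 32 (mod 51).
Check: 41·32 = 1312 = 25·51 + 37.

32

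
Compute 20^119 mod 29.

By repeated squaring mod 29: 20^1≡20, 20^2≡23, 20^4≡7, 20^8≡20, 20^16≡23, 20^32≡7, 20^64≡20.
Since 119 = 1 + 2 + 4 + 16 + 32 + 64 in binary, 20^119 ≡ 20·23·7·23·7·20 ≡ 1 (mod 29).

1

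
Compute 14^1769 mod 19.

By repeated squaring mod 19: 14^1≡14, 14^2≡6, 14^4≡17, 14^8≡4, 14^16≡16, 14^32≡9, 14^64≡5, 14^128≡6, 14^256≡17, 14^512≡4, 14^1024≡16.
1769 = 1 + 8 + 32 + 64 + 128 + 512 + 1024, so 14^1769 ≡ 14·4·9·5·6·4·16 ≡ 10 (mod 19).

10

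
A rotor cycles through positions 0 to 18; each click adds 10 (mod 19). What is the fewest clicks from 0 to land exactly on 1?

2

10·2 = 20 = 1·19 + 1, so 10⁻¹ ≡ 2 (mod 19).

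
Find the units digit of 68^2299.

2

The units digit of 68^n cycles with period 4: 8, 4, 2, 6, …
2299 mod 4 = 3, so the last digit matches 8^3 = 2.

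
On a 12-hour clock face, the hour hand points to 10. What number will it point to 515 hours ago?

11

515 = 42·12 + 11, so 515 mod 12 = 11.
10 − 11 → 11 on a 12-hour dial.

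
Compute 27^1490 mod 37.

26

Square-and-reduce mod 37: 27^1≡27, 27^2≡26, 27^4≡10, 27^8≡26, 27^16≡10, 27^32≡26, 27^64≡10, 27^128≡26, 27^256≡10, 27^512≡26, 27^1024≡10.
Since 1490 = 2 + 16 + 64 + 128 + 256 + 1024 in binary, 27^1490 ≡ 26·10·10·26·10·10 ≡ 26 (mod 37).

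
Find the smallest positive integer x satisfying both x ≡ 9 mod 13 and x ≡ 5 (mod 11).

x ≡ 5 (mod 11) gives x ∈ {5, 16, 27, 38, 49, 60, 71, 82, …}.
The first of these with x mod 13 = 9 is 126.

126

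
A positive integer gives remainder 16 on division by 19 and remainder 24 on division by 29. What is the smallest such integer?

x ≡ 16 (mod 19) gives x ∈ {16, 35, 54, 73, 92, 111}.
The first of these with x mod 29 = 24 is 111.

111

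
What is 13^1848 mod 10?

Powers of 3 mod 10 repeat with period 4: 3, 9, 7, 1.
1848 mod 4 = 0, so the last digit matches 3^4 = 1.

1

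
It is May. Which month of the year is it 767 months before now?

June

767 mod 12 = 11 (since 63·12 = 756).
May − 11 months → June.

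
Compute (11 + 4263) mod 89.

4263 − 47·89 = 80, so 4263 ≡ 80 (mod 89).
(11 + 80) mod 89 = 2.

2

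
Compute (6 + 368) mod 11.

0

368 mod 11 = 5 (since 33·11 = 363).
(6 + 5) mod 11 = 0.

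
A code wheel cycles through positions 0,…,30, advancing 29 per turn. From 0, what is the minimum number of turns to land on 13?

29⁻¹ ≡ 15 (mod 31) because 29·15 = 435 = 14·31 + 1.
So x ≡ 15·13 = 195 ≡ 9 (mod 31).

9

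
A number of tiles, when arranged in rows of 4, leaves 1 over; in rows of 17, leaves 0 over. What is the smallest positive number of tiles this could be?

17

x ≡ 1 (mod 4) gives x ∈ {1, 5, 9, 13, 17}.
The first of these with x mod 17 = 0 is 17.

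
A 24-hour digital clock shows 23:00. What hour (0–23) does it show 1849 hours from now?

Dividing 1849 by 24 gives quotient 77 and remainder 1.
(23 + 1) mod 24 = 0.

0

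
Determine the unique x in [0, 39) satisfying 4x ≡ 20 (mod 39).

4⁻¹ ≡ 10 (mod 39) because 4·10 = 40 = 1·39 + 1.
So x ≡ 10·20 = 200 ≡ 5 (mod 39).
Check: 4·5 = 20 = 0·39 + 20.

5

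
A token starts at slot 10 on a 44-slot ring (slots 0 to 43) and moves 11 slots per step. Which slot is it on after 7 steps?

43

7·11 = 77.
77 mod 44 = 33 (since 1·44 = 44).
(10 + 33) mod 44 = 43.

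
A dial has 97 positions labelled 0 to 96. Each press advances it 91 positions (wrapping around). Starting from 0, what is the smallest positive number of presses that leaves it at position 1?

16

91·16 = 1456 = 15·97 + 1, so 91⁻¹ ≡ 16 (mod 97).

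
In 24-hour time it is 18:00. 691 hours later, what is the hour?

Dividing 691 by 24 gives quotient 28 and remainder 19.
(18 + 19) mod 24 = 13.

13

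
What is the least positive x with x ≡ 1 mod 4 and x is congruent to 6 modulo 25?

x ≡ 1 (mod 4) gives x ∈ {1, 5, 9, 13, 17, 21, 25, 29, …}.
The first of these with x mod 25 = 6 is 81.

81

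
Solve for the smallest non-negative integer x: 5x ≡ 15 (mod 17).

3

5⁻¹ ≡ 7 (mod 17) because 5·7 = 35 = 2·17 + 1.
Multiplying both sides by 7: x ≡ 7·15 = 105 ≡ 3 (mod 17).
Check: 5·3 = 15 = 0·17 + 15.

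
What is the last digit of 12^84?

6

Last digits of 2^n: 2, 4, 8, 6 (period 4).
84 mod 4 = 0, so the last digit matches 2^4 = 6.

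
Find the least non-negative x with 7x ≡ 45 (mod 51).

The inverse of 7 mod 51 is 22 (since 7·22 = 154 ≡ 1).
So x ≡ 22·45 = 990 ≡ 21 (mod 51).

21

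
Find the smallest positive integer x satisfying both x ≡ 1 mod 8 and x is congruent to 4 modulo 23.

x ≡ 1 (mod 8) gives x ∈ {1, 9, 17, 25, 33, 41, 49, 57, …}.
The first of these with x mod 23 = 4 is 73.

73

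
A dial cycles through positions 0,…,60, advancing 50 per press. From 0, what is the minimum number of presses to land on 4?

The inverse of 50 mod 61 is 11 (since 50·11 = 550 ≡ 1).
So x ≡ 11·4 = 44 ≡ 44 (mod 61).

44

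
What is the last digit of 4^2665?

4

Powers of 4 mod 10 repeat with period 2: 4, 6.
2665 leaves remainder 1 on division by 2, so 4^2665 ends in 4.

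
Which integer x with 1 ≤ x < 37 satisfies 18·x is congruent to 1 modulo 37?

35

37 = 2·18 + 1
18 = 18·1 + 0
Back-substituting gives 18·35 ≡ 1 (mod 37).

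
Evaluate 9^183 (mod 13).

Square-and-reduce mod 13: 9^1≡9, 9^2≡3, 9^4≡9, 9^8≡3, 9^16≡9, 9^32≡3, 9^64≡9, 9^128≡3.
183 = 1 + 2 + 4 + 16 + 32 + 128, so 9^183 ≡ 9·3·9·9·3·3 ≡ 1 (mod 13).

1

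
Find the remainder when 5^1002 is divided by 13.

Successive squares of 5 mod 13: 5^1≡5, 5^2≡12, 5^4≡1, 5^8≡1, 5^16≡1, 5^32≡1, 5^64≡1, 5^128≡1, 5^256≡1, 5^512≡1.
Since 1002 = 2 + 8 + 32 + 64 + 128 + 256 + 512 in binary, 5^1002 ≡ 12·1·1·1·1·1·1 ≡ 12 (mod 13).

12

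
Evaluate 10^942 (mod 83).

25

Square-and-reduce mod 83: 10^1≡10, 10^2≡17, 10^4≡40, 10^8≡23, 10^16≡31, 10^32≡48, 10^64≡63, 10^128≡68, 10^256≡59, 10^512≡78.
942 = 2 + 4 + 8 + 32 + 128 + 256 + 512, so 10^942 ≡ 17·40·23·48·68·59·78 ≡ 25 (mod 83).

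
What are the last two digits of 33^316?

81

Successive squares of 33 mod 100: 33^1≡33, 33^2≡89, 33^4≡21, 33^8≡41, 33^16≡81, 33^32≡61, 33^64≡21, 33^128≡41, 33^256≡81.
Since 316 = 4 + 8 + 16 + 32 + 256 in binary, 33^316 ≡ 21·41·81·61·81 ≡ 81 (mod 100).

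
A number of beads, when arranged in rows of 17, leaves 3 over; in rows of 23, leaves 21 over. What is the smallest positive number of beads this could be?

343

x ≡ 3 (mod 17) gives x ∈ {3, 20, 37, 54, 71, 88, 105, 122, …}.
The first of these with x mod 23 = 21 is 343.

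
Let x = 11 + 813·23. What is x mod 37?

25

813·23 = 18699.
18699 − 505·37 = 14, so 18699 ≡ 14 (mod 37).
(11 + 14) mod 37 = 25.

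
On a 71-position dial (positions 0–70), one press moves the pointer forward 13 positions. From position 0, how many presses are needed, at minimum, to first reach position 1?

13·11 = 143 = 2·71 + 1, so 13⁻¹ ≡ 11 (mod 71).

11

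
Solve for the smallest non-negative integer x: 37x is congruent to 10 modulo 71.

54

37⁻¹ ≡ 48 (mod 71) because 37·48 = 1776 = 25·71 + 1.
Multiplying both sides by 48: x ≡ 48·10 = 480 ≡ 54 (mod 71).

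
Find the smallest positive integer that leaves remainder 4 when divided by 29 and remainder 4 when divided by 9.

Since 9·13 ≡ 1 (mod 29), take x = 4 + 9·((4−4)·13 mod 29) = 4 + 9·0 = 4.
Check: 4 mod 29 = 4, 4 mod 9 = 4.

4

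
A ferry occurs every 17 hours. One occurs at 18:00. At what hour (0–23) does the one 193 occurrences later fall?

193·17 = 3281.
3281 = 136·24 + 17, so 3281 mod 24 = 17.
(18 + 17) mod 24 = 11.

11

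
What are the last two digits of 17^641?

Successive squares of 17 mod 100: 17^1≡17, 17^2≡89, 17^4≡21, 17^8≡41, 17^16≡81, 17^32≡61, 17^64≡21, 17^128≡41, 17^256≡81, 17^512≡61.
Since 641 = 1 + 128 + 512 in binary, 17^641 ≡ 17·41·61 ≡ 17 (mod 100).

17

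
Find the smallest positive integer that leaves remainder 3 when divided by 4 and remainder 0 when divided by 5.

x ≡ 3 (mod 4) gives x ∈ {3, 7, 11, 15}.
The first of these with x mod 5 = 0 is 15.

15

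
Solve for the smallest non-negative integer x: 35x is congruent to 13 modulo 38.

21

The inverse of 35 mod 38 is 25 (since 35·25 = 875 ≡ 1).
Multiplying both sides by 25: x ≡ 25·13 = 325 ≡ 21 (mod 38).
Check: 35·21 = 735 = 19·38 + 13.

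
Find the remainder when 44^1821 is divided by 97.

Square-and-reduce mod 97: 44^1≡44, 44^2≡93, 44^4≡16, 44^8≡62, 44^16≡61, 44^32≡35, 44^64≡61, 44^128≡35, 44^256≡61, 44^512≡35, 44^1024≡61.
Since 1821 = 1 + 4 + 8 + 16 + 256 + 512 + 1024 in binary, 44^1821 ≡ 44·16·62·61·61·35·61 ≡ 27 (mod 97).

27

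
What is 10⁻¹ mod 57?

40

10·40 = 400 = 7·57 + 1, so 10⁻¹ ≡ 40 (mod 57).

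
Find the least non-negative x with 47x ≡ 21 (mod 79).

47⁻¹ ≡ 37 (mod 79) because 47·37 = 1739 = 22·79 + 1.
Multiplying both sides by 37: x ≡ 37·21 = 777 ≡ 66 (mod 79).

66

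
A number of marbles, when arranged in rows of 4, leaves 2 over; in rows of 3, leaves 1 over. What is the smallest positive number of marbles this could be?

x ≡ 1 (mod 3) gives x ∈ {1, 4, 7, 10}.
The first of these with x mod 4 = 2 is 10.

10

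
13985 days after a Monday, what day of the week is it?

Sunday

Dividing 13985 by 7 gives quotient 1997 and remainder 6.
Monday + 6 days → Sunday.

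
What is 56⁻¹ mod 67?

56·6 = 336 = 5·67 + 1, so 56⁻¹ ≡ 6 (mod 67).

6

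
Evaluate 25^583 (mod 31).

Successive squares of 25 mod 31: 25^1≡25, 25^2≡5, 25^4≡25, 25^8≡5, 25^16≡25, 25^32≡5, 25^64≡25, 25^128≡5, 25^256≡25, 25^512≡5.
Since 583 = 1 + 2 + 4 + 64 + 512 in binary, 25^583 ≡ 25·5·25·25·5 ≡ 25 (mod 31).

25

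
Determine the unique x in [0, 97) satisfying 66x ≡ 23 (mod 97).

90

66⁻¹ ≡ 25 (mod 97) because 66·25 = 1650 = 17·97 + 1.
So x ≡ 25·23 = 575 ≡ 90 (mod 97).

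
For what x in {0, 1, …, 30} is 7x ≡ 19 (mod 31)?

16

The inverse of 7 mod 31 is 9 (since 7·9 = 63 ≡ 1).
Multiplying both sides by 9: x ≡ 9·19 = 171 ≡ 16 (mod 31).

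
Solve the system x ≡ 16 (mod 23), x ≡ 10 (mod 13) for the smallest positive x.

x ≡ 10 (mod 13) gives x ∈ {10, 23, 36, 49, 62}.
The first of these with x mod 23 = 16 is 62.

62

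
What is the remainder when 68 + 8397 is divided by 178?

99

Dividing 8397 by 178 gives quotient 47 and remainder 31.
(68 + 31) mod 178 = 99.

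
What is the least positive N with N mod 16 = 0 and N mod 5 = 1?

16

x ≡ 1 (mod 5) gives x ∈ {1, 6, 11, 16}.
The first of these with x mod 16 = 0 is 16.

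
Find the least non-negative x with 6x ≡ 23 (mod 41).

38

The inverse of 6 mod 41 is 7 (since 6·7 = 42 ≡ 1).
So x ≡ 7·23 = 161 ≡ 38 (mod 41).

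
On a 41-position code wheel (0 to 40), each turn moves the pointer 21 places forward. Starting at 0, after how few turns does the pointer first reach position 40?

39

The inverse of 21 mod 41 is 2 (since 21·2 = 42 ≡ 1).
So x ≡ 2·40 = 80 ≡ 39 (mod 41).
Check: 21·39 = 819 = 19·41 + 40.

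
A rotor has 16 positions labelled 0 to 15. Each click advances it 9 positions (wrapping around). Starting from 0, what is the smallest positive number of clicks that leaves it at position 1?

9

9·9 = 81 = 5·16 + 1, so 9⁻¹ ≡ 9 (mod 16).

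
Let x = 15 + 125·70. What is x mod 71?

125·70 = 8750.
8750 − 123·71 = 17, so 8750 ≡ 17 (mod 71).
(15 + 17) mod 71 = 32.

32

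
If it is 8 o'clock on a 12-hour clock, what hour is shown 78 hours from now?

Dividing 78 by 12 gives quotient 6 and remainder 6.
8 + 6 → 2 on a 12-hour dial.

2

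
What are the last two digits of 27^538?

Successive squares of 27 mod 100: 27^1≡27, 27^2≡29, 27^4≡41, 27^8≡81, 27^16≡61, 27^32≡21, 27^64≡41, 27^128≡81, 27^256≡61, 27^512≡21.
Since 538 = 2 + 8 + 16 + 512 in binary, 27^538 ≡ 29·81·61·21 ≡ 69 (mod 100).

69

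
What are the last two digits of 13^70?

Square-and-reduce mod 100: 13^1≡13, 13^2≡69, 13^4≡61, 13^8≡21, 13^16≡41, 13^32≡81, 13^64≡61.
70 = 2 + 4 + 64, so 13^70 ≡ 69·61·61 ≡ 49 (mod 100).

49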